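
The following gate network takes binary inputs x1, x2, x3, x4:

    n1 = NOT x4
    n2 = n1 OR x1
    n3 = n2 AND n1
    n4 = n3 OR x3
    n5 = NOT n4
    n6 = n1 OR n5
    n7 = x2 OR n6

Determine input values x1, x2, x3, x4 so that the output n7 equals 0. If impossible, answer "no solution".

n7 = x2 OR n6 must be 0, so both x2 = 0 and n6 = 0.
n6 = n1 OR n5 must be 0, so both n1 = 0 and n5 = 0.
Check with x1=0, x2=0, x3=1, x4=1:
n1 = NOT x4 = NOT 1 = 0
n2 = n1 OR x1 = 0 OR 0 = 0
n3 = n2 AND n1 = 0 AND 0 = 0
n4 = n3 OR x3 = 0 OR 1 = 1
n5 = NOT n4 = NOT 1 = 0
n6 = n1 OR n5 = 0 OR 0 = 0
n7 = x2 OR n6 = 0 OR 0 = 0
So n7 = 0 as required.

x1=0, x2=0, x3=1, x4=1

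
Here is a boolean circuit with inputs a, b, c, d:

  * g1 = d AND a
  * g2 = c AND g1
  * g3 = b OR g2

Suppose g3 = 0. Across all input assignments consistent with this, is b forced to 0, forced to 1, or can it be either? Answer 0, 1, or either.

0

g3 = b OR g2 must be 0, so both b = 0 and g2 = 0.
g2 = c AND g1 must be 0, so at least one of c, g1 is 0.
Every assignment with g3 = 0 has b = 0; there are 7 such assignment(s).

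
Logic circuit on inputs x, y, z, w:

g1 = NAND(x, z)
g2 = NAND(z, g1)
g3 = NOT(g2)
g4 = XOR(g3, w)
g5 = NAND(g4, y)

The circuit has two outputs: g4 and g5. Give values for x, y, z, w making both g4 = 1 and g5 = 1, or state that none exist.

Check with x=1, y=0, z=0, w=1:
g1 = NAND(x, z) = NAND(1, 0) = 1
g2 = NAND(z, g1) = NAND(0, 1) = 1
g3 = NOT(g2) = NOT 1 = 0
g4 = XOR(g3, w) = XOR(0, 1) = 1
g5 = NAND(g4, y) = NAND(1, 0) = 1
So g4 = 1 and g5 = 1.

x=1, y=0, z=0, w=1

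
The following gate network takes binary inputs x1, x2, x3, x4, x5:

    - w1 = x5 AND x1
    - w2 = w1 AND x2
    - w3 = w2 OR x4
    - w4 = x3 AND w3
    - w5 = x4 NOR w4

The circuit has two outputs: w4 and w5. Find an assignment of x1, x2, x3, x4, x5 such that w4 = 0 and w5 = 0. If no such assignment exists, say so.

x1=0, x2=1, x3=0, x4=1, x5=0

Check with x1=0, x2=1, x3=0, x4=1, x5=0:
w1 = x5 AND x1 = 0 AND 0 = 0
w2 = w1 AND x2 = 0 AND 1 = 0
w3 = w2 OR x4 = 0 OR 1 = 1
w4 = x3 AND w3 = 0 AND 1 = 0
w5 = x4 NOR w4 = 1 NOR 0 = 0
So w4 = 0 and w5 = 0.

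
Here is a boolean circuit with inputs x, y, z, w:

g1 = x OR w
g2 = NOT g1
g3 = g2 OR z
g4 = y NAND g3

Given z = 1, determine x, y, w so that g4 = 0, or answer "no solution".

g4 = y NAND g3 must be 0, so both y = 1 and g3 = 1.
g3 = g2 OR z must be 1, so at least one of g2, z is 1.
Check with z = 1 and x=0, y=1, w=1:
g1 = x OR w = 0 OR 1 = 1
g2 = NOT g1 = NOT 1 = 0
g3 = g2 OR z = 0 OR 1 = 1
g4 = y NAND g3 = 1 NAND 1 = 0
So g4 = 0.

x=0, y=1, w=1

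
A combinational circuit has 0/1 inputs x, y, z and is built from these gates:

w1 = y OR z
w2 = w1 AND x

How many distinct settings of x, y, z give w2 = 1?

w2 = w1 AND x must be 1, so both w1 = 1 and x = 1.
w1 = y OR z must be 1, so at least one of y, z is 1.
Enumerating the 8 input combinations, 3 give w2 = 1 and 5 give w2 = 0.

3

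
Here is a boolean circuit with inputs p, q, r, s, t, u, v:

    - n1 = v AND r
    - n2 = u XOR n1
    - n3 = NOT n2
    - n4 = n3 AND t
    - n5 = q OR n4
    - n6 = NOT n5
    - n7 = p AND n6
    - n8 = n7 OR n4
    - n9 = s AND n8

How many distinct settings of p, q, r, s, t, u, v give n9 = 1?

28

n9 = s AND n8 must be 1, so both s = 1 and n8 = 1.
Enumerating the 128 input combinations, 28 give n9 = 1 and 100 give n9 = 0.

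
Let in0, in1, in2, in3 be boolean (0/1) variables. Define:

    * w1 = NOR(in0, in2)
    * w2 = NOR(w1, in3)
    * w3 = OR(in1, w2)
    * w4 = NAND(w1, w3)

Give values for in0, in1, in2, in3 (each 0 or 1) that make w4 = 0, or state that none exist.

in0=0, in1=1, in2=0, in3=1

w4 = NAND(w1, w3) must be 0, so both w1 = 1 and w3 = 1.
Check with in0=0, in1=1, in2=0, in3=1:
w1 = NOR(in0, in2) = NOR(0, 0) = 1
w2 = NOR(w1, in3) = NOR(1, 1) = 0
w3 = OR(in1, w2) = OR(1, 0) = 1
w4 = NAND(w1, w3) = NAND(1, 1) = 0
So w4 = 0 as required.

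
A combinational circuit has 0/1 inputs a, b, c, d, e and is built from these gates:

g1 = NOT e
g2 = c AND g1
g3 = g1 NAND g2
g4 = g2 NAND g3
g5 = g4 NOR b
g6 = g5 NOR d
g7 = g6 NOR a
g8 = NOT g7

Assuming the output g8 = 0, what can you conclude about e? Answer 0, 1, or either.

Both values of e occur among assignments with g8 = 0:
  e=0: a=0, b=0, c=0, d=1, e=0
  e=1: a=0, b=0, c=0, d=1, e=1

either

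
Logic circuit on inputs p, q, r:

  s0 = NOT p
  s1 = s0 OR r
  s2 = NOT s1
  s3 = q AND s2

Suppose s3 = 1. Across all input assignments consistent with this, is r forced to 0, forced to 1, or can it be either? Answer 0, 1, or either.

s3 = q AND s2 must be 1, so both q = 1 and s2 = 1.
Every assignment with s3 = 1 has r = 0; there are 1 such assignment(s).
  p=1, q=1, r=0

0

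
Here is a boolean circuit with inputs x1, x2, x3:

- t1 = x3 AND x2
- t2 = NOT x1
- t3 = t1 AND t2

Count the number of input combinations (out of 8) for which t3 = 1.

1

t3 = t1 AND t2 must be 1, so both t1 = 1 and t2 = 1.
t1 = x3 AND x2 must be 1, so both x3 = 1 and x2 = 1.
t2 = NOT x1 must be 1, so x1 = 0.
Satisfying assignments:
  x1=0, x2=1, x3=1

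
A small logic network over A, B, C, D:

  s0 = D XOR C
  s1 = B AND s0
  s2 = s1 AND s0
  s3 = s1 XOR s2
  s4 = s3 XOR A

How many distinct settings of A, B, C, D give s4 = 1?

s4 = s3 XOR A must be 1, so s3 and A differ.
Enumerating the 16 input combinations, 8 give s4 = 1 and 8 give s4 = 0.

8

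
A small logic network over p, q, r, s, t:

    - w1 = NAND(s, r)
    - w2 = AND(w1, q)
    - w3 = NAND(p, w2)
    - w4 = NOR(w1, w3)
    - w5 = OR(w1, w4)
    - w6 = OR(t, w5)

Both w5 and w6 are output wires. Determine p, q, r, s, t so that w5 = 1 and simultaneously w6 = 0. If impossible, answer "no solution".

Across all 32 input combinations, none give both w5 = 1 and w6 = 0.

no solution exists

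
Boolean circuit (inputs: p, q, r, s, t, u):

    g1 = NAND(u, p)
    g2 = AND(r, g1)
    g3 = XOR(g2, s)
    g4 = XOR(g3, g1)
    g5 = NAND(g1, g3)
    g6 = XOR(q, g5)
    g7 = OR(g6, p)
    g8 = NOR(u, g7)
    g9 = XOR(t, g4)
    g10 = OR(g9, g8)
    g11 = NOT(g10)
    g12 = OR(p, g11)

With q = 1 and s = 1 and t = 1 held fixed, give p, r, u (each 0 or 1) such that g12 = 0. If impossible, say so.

p=0 r=0 u=0

Check with q = 1 and s = 1 and t = 1 and p=0, r=0, u=0:
g1 = NAND(u, p) = NAND(0, 0) = 1
g2 = AND(r, g1) = AND(0, 1) = 0
g3 = XOR(g2, s) = XOR(0, 1) = 1
g4 = XOR(g3, g1) = XOR(1, 1) = 0
g5 = NAND(g1, g3) = NAND(1, 1) = 0
g6 = XOR(q, g5) = XOR(1, 0) = 1
g7 = OR(g6, p) = OR(1, 0) = 1
g8 = NOR(u, g7) = NOR(0, 1) = 0
g9 = XOR(t, g4) = XOR(1, 0) = 1
g10 = OR(g9, g8) = OR(1, 0) = 1
g11 = NOT(g10) = NOT 1 = 0
g12 = OR(p, g11) = OR(0, 0) = 0
So g12 = 0.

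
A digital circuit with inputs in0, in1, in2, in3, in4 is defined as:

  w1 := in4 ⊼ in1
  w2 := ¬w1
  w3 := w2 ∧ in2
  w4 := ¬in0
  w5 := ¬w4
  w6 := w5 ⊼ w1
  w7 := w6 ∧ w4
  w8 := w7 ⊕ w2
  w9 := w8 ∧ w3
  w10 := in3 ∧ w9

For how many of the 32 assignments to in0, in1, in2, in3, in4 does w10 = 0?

w10 = in3 ∧ w9 must be 0, so at least one of in3, w9 is 0.
Enumerating the 32 input combinations, 31 give w10 = 0 and 1 give w10 = 1.

31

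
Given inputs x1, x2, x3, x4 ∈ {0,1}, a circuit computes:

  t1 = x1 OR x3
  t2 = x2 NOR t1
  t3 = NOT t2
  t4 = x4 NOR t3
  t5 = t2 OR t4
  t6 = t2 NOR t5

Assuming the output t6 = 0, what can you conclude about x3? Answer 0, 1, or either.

0

t6 = t2 NOR t5 must be 0, so at least one of t2, t5 is 1.
Every assignment with t6 = 0 has x3 = 0; there are 2 such assignment(s).
  x1=0, x2=0, x3=0, x4=0
  x1=0, x2=0, x3=0, x4=1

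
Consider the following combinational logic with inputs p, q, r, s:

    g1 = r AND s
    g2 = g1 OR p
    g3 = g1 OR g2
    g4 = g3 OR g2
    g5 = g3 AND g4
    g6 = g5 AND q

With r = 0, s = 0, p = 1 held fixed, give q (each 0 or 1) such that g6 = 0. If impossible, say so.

q=0

Check with r = 0, s = 0, p = 1 and q=0:
g1 = r AND s = 0 AND 0 = 0
g2 = g1 OR p = 0 OR 1 = 1
g3 = g1 OR g2 = 0 OR 1 = 1
g4 = g3 OR g2 = 1 OR 1 = 1
g5 = g3 AND g4 = 1 AND 1 = 1
g6 = g5 AND q = 1 AND 0 = 0
So g6 = 0.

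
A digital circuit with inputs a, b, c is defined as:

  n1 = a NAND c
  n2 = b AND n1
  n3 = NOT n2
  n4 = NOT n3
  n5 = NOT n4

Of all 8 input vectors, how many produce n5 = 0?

n5 = NOT n4 must be 0, so n4 = 1.
Satisfying assignments:
  a=0, b=1, c=0
  a=0, b=1, c=1
  a=1, b=1, c=0

3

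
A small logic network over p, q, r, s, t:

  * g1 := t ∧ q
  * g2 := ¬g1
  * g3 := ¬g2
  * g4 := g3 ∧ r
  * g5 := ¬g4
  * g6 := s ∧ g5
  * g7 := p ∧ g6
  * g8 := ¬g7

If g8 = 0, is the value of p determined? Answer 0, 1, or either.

g8 = ¬g7 must be 0, so g7 = 1.
Every assignment with g8 = 0 has p = 1; there are 7 such assignment(s).

1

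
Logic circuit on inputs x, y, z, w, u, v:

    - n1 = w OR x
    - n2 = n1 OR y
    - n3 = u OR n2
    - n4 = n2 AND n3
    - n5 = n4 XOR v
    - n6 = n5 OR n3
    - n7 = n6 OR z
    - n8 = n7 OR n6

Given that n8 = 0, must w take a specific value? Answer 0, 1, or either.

0

n8 = n7 OR n6 must be 0, so both n7 = 0 and n6 = 0.
n7 = n6 OR z must be 0, so both n6 = 0 and z = 0.
n6 = n5 OR n3 must be 0, so both n5 = 0 and n3 = 0.
Every assignment with n8 = 0 has w = 0; there are 1 such assignment(s).
  x=0, y=0, z=0, w=0, u=0, v=0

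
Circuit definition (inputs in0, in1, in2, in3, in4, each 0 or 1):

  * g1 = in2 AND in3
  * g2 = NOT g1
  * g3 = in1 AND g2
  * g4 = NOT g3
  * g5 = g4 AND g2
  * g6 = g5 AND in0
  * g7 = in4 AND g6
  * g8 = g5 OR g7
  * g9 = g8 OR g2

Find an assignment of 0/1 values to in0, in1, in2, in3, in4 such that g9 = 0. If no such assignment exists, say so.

Check with in0=0, in1=1, in2=1, in3=1, in4=1:
g1 = in2 AND in3 = 1 AND 1 = 1
g2 = NOT g1 = NOT 1 = 0
g3 = in1 AND g2 = 1 AND 0 = 0
g4 = NOT g3 = NOT 0 = 1
g5 = g4 AND g2 = 1 AND 0 = 0
g6 = g5 AND in0 = 0 AND 0 = 0
g7 = in4 AND g6 = 1 AND 0 = 0
g8 = g5 OR g7 = 0 OR 0 = 0
g9 = g8 OR g2 = 0 OR 0 = 0
So g9 = 0 as required.

in0=0, in1=1, in2=1, in3=1, in4=1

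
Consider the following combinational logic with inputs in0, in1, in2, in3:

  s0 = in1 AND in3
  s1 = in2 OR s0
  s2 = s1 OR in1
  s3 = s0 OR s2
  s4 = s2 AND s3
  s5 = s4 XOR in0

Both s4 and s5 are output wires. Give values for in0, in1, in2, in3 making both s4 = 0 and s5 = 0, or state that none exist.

in0=0, in1=0, in2=0, in3=1

Check with in0=0, in1=0, in2=0, in3=1:
s0 = in1 AND in3 = 0 AND 1 = 0
s1 = in2 OR s0 = 0 OR 0 = 0
s2 = s1 OR in1 = 0 OR 0 = 0
s3 = s0 OR s2 = 0 OR 0 = 0
s4 = s2 AND s3 = 0 AND 0 = 0
s5 = s4 XOR in0 = 0 XOR 0 = 0
So s4 = 0 and s5 = 0.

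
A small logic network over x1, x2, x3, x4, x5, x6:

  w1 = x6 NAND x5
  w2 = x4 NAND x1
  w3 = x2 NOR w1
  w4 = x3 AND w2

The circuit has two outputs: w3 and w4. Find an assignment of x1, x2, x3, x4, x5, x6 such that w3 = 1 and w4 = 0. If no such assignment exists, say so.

Check with x1=1, x2=0, x3=0, x4=1, x5=1, x6=1:
w1 = x6 NAND x5 = 1 NAND 1 = 0
w2 = x4 NAND x1 = 1 NAND 1 = 0
w3 = x2 NOR w1 = 0 NOR 0 = 1
w4 = x3 AND w2 = 0 AND 0 = 0
So w3 = 1 and w4 = 0.

x1=1, x2=0, x3=0, x4=1, x5=1, x6=1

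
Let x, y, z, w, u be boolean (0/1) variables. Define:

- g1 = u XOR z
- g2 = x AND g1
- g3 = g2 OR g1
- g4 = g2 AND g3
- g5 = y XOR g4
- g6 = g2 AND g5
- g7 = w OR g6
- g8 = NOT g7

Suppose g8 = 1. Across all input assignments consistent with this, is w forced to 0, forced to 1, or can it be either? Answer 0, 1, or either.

g8 = NOT g7 must be 1, so g7 = 0.
Every assignment with g8 = 1 has w = 0; there are 14 such assignment(s).

0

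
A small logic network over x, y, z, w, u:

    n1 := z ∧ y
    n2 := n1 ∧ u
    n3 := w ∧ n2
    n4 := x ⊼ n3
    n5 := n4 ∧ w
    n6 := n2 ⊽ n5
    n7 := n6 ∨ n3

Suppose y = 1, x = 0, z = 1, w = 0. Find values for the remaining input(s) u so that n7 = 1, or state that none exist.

n7 = n6 ∨ n3 must be 1, so at least one of n6, n3 is 1.
Check with y = 1, x = 0, z = 1, w = 0 and u=0:
n1 = z ∧ y = 1 ∧ 1 = 1
n2 = n1 ∧ u = 1 ∧ 0 = 0
n3 = w ∧ n2 = 0 ∧ 0 = 0
n4 = x ⊼ n3 = 0 ⊼ 0 = 1
n5 = n4 ∧ w = 1 ∧ 0 = 0
n6 = n2 ⊽ n5 = 0 ⊽ 0 = 1
n7 = n6 ∨ n3 = 1 ∨ 0 = 1
So n7 = 1.

u=0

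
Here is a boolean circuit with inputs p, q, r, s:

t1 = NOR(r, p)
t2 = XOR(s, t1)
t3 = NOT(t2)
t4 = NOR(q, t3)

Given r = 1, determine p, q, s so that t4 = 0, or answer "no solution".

t4 = NOR(q, t3) must be 0, so at least one of q, t3 is 1.
Check with r = 1 and p=0, q=1, s=1:
t1 = NOR(r, p) = NOR(1, 0) = 0
t2 = XOR(s, t1) = XOR(1, 0) = 1
t3 = NOT(t2) = NOT 1 = 0
t4 = NOR(q, t3) = NOR(1, 0) = 0
So t4 = 0.

p=0 q=1 s=1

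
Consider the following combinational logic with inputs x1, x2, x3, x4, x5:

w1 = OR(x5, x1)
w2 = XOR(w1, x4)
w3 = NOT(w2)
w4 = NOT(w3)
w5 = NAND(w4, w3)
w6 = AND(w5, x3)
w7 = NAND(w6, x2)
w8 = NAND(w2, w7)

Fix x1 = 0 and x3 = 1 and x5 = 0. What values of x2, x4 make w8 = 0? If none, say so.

Check with x1 = 0 and x3 = 1 and x5 = 0 and x2=0, x4=1:
w1 = OR(x5, x1) = OR(0, 0) = 0
w2 = XOR(w1, x4) = XOR(0, 1) = 1
w3 = NOT(w2) = NOT 1 = 0
w4 = NOT(w3) = NOT 0 = 1
w5 = NAND(w4, w3) = NAND(1, 0) = 1
w6 = AND(w5, x3) = AND(1, 1) = 1
w7 = NAND(w6, x2) = NAND(1, 0) = 1
w8 = NAND(w2, w7) = NAND(1, 1) = 0
So w8 = 0.

x2=0 x4=1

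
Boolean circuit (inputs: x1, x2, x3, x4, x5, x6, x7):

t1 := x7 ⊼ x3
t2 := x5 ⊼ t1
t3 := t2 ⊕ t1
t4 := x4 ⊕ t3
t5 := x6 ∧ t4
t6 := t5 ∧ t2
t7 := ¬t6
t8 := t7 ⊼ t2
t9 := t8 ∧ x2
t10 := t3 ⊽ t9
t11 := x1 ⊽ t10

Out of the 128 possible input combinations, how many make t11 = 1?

t11 = x1 ⊽ t10 must be 1, so both x1 = 0 and t10 = 0.
t10 = t3 ⊽ t9 must be 0, so at least one of t3, t9 is 1.
Enumerating the 128 input combinations, 43 give t11 = 1 and 85 give t11 = 0.

43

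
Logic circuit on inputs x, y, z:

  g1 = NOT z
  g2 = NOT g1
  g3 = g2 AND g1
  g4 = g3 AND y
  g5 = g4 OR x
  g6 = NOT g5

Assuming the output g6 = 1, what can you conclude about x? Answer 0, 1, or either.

g6 = NOT g5 must be 1, so g5 = 0.
g5 = g4 OR x must be 0, so both g4 = 0 and x = 0.
Every assignment with g6 = 1 has x = 0; there are 4 such assignment(s).
  x=0, y=0, z=0
  x=0, y=0, z=1
  x=0, y=1, z=0
  x=0, y=1, z=1

0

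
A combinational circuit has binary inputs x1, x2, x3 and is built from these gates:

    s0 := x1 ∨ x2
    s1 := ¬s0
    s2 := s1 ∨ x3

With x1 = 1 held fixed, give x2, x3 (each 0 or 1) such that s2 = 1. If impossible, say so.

x2=0, x3=1

Check with x1 = 1 and x2=0, x3=1:
s0 = x1 ∨ x2 = 1 ∨ 0 = 1
s1 = ¬s0 = ¬1 = 0
s2 = s1 ∨ x3 = 0 ∨ 1 = 1
So s2 = 1.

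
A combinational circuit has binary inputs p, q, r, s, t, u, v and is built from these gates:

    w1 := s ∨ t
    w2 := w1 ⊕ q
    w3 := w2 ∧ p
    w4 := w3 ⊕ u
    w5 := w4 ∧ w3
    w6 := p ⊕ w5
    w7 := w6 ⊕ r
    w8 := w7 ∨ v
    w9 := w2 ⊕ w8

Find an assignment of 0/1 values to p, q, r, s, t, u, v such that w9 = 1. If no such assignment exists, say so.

p=0, q=0, r=1, s=0, t=0, u=1, v=1

w9 = w2 ⊕ w8 must be 1, so w2 and w8 differ.
Check with p=0, q=0, r=1, s=0, t=0, u=1, v=1:
w1 = s ∨ t = 0 ∨ 0 = 0
w2 = w1 ⊕ q = 0 ⊕ 0 = 0
w3 = w2 ∧ p = 0 ∧ 0 = 0
w4 = w3 ⊕ u = 0 ⊕ 1 = 1
w5 = w4 ∧ w3 = 1 ∧ 0 = 0
w6 = p ⊕ w5 = 0 ⊕ 0 = 0
w7 = w6 ⊕ r = 0 ⊕ 1 = 1
w8 = w7 ∨ v = 1 ∨ 1 = 1
w9 = w2 ⊕ w8 = 0 ⊕ 1 = 1
So w9 = 1 as required.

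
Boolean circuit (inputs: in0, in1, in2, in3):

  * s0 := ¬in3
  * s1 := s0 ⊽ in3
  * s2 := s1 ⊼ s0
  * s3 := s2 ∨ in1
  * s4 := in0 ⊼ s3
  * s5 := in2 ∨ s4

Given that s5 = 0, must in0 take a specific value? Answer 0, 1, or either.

1

s5 = in2 ∨ s4 must be 0, so both in2 = 0 and s4 = 0.
Every assignment with s5 = 0 has in0 = 1; there are 4 such assignment(s).
  in0=1, in1=0, in2=0, in3=0
  in0=1, in1=0, in2=0, in3=1
  in0=1, in1=1, in2=0, in3=0
  in0=1, in1=1, in2=0, in3=1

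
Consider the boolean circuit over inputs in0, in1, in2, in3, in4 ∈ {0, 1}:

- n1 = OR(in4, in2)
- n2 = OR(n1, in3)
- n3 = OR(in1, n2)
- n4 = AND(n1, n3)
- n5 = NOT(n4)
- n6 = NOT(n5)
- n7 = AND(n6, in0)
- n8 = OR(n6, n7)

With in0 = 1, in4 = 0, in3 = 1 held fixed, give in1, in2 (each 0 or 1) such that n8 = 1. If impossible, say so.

in1=1, in2=1

Check with in0 = 1, in4 = 0, in3 = 1 and in1=1, in2=1:
n1 = OR(in4, in2) = OR(0, 1) = 1
n2 = OR(n1, in3) = OR(1, 1) = 1
n3 = OR(in1, n2) = OR(1, 1) = 1
n4 = AND(n1, n3) = AND(1, 1) = 1
n5 = NOT(n4) = NOT 1 = 0
n6 = NOT(n5) = NOT 0 = 1
n7 = AND(n6, in0) = AND(1, 1) = 1
n8 = OR(n6, n7) = OR(1, 1) = 1
So n8 = 1.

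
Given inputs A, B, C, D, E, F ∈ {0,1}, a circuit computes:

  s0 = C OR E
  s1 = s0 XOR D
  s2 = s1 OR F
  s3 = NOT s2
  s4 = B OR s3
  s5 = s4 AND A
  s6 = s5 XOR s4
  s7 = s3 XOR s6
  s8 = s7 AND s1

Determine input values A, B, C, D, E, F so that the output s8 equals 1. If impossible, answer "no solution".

A=0 B=1 C=1 D=0 E=1 F=1

s8 = s7 AND s1 must be 1, so both s7 = 1 and s1 = 1.
Check with A=0 B=1 C=1 D=0 E=1 F=1:
s0 = C OR E = 1 OR 1 = 1
s1 = s0 XOR D = 1 XOR 0 = 1
s2 = s1 OR F = 1 OR 1 = 1
s3 = NOT s2 = NOT 1 = 0
s4 = B OR s3 = 1 OR 0 = 1
s5 = s4 AND A = 1 AND 0 = 0
s6 = s5 XOR s4 = 0 XOR 1 = 1
s7 = s3 XOR s6 = 0 XOR 1 = 1
s8 = s7 AND s1 = 1 AND 1 = 1
So s8 = 1 as required.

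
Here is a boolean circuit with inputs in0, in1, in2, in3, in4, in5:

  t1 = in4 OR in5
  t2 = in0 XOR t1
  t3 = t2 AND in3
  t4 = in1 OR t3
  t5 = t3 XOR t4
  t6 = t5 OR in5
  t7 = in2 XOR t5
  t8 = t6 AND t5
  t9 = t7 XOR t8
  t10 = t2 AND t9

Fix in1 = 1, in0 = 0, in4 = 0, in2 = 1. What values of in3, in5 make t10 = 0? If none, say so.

Check with in1 = 1, in0 = 0, in4 = 0, in2 = 1 and in3=1, in5=0:
t1 = in4 OR in5 = 0 OR 0 = 0
t2 = in0 XOR t1 = 0 XOR 0 = 0
t3 = t2 AND in3 = 0 AND 1 = 0
t4 = in1 OR t3 = 1 OR 0 = 1
t5 = t3 XOR t4 = 0 XOR 1 = 1
t6 = t5 OR in5 = 1 OR 0 = 1
t7 = in2 XOR t5 = 1 XOR 1 = 0
t8 = t6 AND t5 = 1 AND 1 = 1
t9 = t7 XOR t8 = 0 XOR 1 = 1
t10 = t2 AND t9 = 0 AND 1 = 0
So t10 = 0.

in3=1, in5=0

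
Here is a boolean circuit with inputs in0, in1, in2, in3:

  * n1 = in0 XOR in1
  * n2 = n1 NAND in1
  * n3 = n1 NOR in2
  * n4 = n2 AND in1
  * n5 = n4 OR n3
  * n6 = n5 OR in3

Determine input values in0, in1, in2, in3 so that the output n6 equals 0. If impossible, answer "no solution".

in0=0, in1=0, in2=1, in3=0

Check with in0=0, in1=0, in2=1, in3=0:
n1 = in0 XOR in1 = 0 XOR 0 = 0
n2 = n1 NAND in1 = 0 NAND 0 = 1
n3 = n1 NOR in2 = 0 NOR 1 = 0
n4 = n2 AND in1 = 1 AND 0 = 0
n5 = n4 OR n3 = 0 OR 0 = 0
n6 = n5 OR in3 = 0 OR 0 = 0
So n6 = 0 as required.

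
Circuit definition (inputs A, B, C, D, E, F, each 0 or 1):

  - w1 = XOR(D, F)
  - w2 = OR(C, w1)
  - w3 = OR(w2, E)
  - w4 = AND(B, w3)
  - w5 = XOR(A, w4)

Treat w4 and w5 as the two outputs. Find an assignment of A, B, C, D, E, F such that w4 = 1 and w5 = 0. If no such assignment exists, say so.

Check with A=1, B=1, C=0, D=0, E=0, F=1:
w1 = XOR(D, F) = XOR(0, 1) = 1
w2 = OR(C, w1) = OR(0, 1) = 1
w3 = OR(w2, E) = OR(1, 0) = 1
w4 = AND(B, w3) = AND(1, 1) = 1
w5 = XOR(A, w4) = XOR(1, 1) = 0
So w4 = 1 and w5 = 0.

A=1, B=1, C=0, D=0, E=0, F=1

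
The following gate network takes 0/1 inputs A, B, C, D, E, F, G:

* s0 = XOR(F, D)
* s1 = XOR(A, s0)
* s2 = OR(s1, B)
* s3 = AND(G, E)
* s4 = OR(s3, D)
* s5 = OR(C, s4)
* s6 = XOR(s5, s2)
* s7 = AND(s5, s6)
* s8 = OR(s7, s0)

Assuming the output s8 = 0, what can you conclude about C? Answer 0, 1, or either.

either

Both values of C occur among assignments with s8 = 0:
  C=0: A=0, B=0, C=0, D=0, E=0, F=0, G=0
  C=1: A=0, B=1, C=1, D=0, E=0, F=0, G=0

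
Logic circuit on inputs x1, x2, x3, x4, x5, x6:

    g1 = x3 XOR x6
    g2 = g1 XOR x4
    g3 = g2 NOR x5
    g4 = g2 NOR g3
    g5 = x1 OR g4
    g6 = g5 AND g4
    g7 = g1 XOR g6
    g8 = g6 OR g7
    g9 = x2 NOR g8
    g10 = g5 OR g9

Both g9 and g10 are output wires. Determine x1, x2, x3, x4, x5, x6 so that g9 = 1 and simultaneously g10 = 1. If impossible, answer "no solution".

x1=0, x2=0, x3=0, x4=0, x5=0, x6=0

Check with x1=0, x2=0, x3=0, x4=0, x5=0, x6=0:
g1 = x3 XOR x6 = 0 XOR 0 = 0
g2 = g1 XOR x4 = 0 XOR 0 = 0
g3 = g2 NOR x5 = 0 NOR 0 = 1
g4 = g2 NOR g3 = 0 NOR 1 = 0
g5 = x1 OR g4 = 0 OR 0 = 0
g6 = g5 AND g4 = 0 AND 0 = 0
g7 = g1 XOR g6 = 0 XOR 0 = 0
g8 = g6 OR g7 = 0 OR 0 = 0
g9 = x2 NOR g8 = 0 NOR 0 = 1
g10 = g5 OR g9 = 0 OR 1 = 1
So g9 = 1 and g10 = 1.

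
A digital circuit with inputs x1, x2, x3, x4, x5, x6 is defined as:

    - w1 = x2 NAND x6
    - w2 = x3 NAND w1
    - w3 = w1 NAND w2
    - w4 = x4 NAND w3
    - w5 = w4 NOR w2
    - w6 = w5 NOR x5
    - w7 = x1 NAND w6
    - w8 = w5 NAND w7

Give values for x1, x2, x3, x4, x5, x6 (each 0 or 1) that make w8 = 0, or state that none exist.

x1=1 x2=0 x3=1 x4=1 x5=1 x6=1

w8 = w5 NAND w7 must be 0, so both w5 = 1 and w7 = 1.
w5 = w4 NOR w2 must be 1, so both w4 = 0 and w2 = 0.
w7 = x1 NAND w6 must be 1, so at least one of x1, w6 is 0.
Check with x1=1 x2=0 x3=1 x4=1 x5=1 x6=1:
w1 = x2 NAND x6 = 0 NAND 1 = 1
w2 = x3 NAND w1 = 1 NAND 1 = 0
w3 = w1 NAND w2 = 1 NAND 0 = 1
w4 = x4 NAND w3 = 1 NAND 1 = 0
w5 = w4 NOR w2 = 0 NOR 0 = 1
w6 = w5 NOR x5 = 1 NOR 1 = 0
w7 = x1 NAND w6 = 1 NAND 0 = 1
w8 = w5 NAND w7 = 1 NAND 1 = 0
So w8 = 0 as required.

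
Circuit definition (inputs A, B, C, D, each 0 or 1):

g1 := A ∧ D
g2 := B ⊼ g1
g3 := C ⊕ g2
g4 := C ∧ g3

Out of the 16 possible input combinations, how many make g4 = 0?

15

g4 = C ∧ g3 must be 0, so at least one of C, g3 is 0.
Enumerating the 16 input combinations, 15 give g4 = 0 and 1 give g4 = 1.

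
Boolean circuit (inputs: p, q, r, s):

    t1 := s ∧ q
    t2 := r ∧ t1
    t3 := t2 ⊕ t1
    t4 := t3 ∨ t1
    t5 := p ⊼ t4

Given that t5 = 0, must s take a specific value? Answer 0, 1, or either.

t5 = p ⊼ t4 must be 0, so both p = 1 and t4 = 1.
t4 = t3 ∨ t1 must be 1, so at least one of t3, t1 is 1.
Every assignment with t5 = 0 has s = 1; there are 2 such assignment(s).
  p=1, q=1, r=0, s=1
  p=1, q=1, r=1, s=1

1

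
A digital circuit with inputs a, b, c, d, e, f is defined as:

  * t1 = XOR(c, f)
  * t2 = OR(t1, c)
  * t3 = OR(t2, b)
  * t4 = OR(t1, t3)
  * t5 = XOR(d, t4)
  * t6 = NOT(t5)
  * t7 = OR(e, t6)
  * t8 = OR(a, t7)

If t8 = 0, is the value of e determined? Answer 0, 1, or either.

0

t8 = OR(a, t7) must be 0, so both a = 0 and t7 = 0.
t7 = OR(e, t6) must be 0, so both e = 0 and t6 = 0.
Every assignment with t8 = 0 has e = 0; there are 8 such assignment(s).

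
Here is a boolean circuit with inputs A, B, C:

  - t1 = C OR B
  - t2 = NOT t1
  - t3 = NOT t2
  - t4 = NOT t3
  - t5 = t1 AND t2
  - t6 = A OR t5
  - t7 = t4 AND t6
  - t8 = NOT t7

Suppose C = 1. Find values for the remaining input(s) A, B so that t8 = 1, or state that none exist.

A=1 B=1

Check with C = 1 and A=1, B=1:
t1 = C OR B = 1 OR 1 = 1
t2 = NOT t1 = NOT 1 = 0
t3 = NOT t2 = NOT 0 = 1
t4 = NOT t3 = NOT 1 = 0
t5 = t1 AND t2 = 1 AND 0 = 0
t6 = A OR t5 = 1 OR 0 = 1
t7 = t4 AND t6 = 0 AND 1 = 0
t8 = NOT t7 = NOT 0 = 1
So t8 = 1.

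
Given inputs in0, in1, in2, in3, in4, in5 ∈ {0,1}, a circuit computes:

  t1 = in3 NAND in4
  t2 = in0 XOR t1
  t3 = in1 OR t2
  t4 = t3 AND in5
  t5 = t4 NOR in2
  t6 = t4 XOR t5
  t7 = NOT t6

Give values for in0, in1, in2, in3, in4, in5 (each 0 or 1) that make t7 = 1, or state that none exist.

t7 = NOT t6 must be 1, so t6 = 0.
t6 = t4 XOR t5 must be 0, so t4 and t5 are equal.
Check with in0=0 in1=0 in2=1 in3=0 in4=1 in5=0:
t1 = in3 NAND in4 = 0 NAND 1 = 1
t2 = in0 XOR t1 = 0 XOR 1 = 1
t3 = in1 OR t2 = 0 OR 1 = 1
t4 = t3 AND in5 = 1 AND 0 = 0
t5 = t4 NOR in2 = 0 NOR 1 = 0
t6 = t4 XOR t5 = 0 XOR 0 = 0
t7 = NOT t6 = NOT 0 = 1
So t7 = 1 as required.

in0=0 in1=0 in2=1 in3=0 in4=1 in5=0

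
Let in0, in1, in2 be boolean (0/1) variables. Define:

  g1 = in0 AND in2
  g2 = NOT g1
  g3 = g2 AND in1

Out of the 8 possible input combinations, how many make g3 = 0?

g3 = g2 AND in1 must be 0, so at least one of g2, in1 is 0.
Enumerating the 8 input combinations, 5 give g3 = 0 and 3 give g3 = 1.

5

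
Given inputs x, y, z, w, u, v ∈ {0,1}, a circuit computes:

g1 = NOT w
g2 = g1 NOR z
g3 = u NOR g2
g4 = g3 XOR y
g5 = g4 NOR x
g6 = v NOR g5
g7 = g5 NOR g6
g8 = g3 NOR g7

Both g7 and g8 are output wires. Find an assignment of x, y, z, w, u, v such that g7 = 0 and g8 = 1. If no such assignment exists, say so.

x=1 y=0 z=0 w=0 u=1 v=0

Check with x=1 y=0 z=0 w=0 u=1 v=0:
g1 = NOT w = NOT 0 = 1
g2 = g1 NOR z = 1 NOR 0 = 0
g3 = u NOR g2 = 1 NOR 0 = 0
g4 = g3 XOR y = 0 XOR 0 = 0
g5 = g4 NOR x = 0 NOR 1 = 0
g6 = v NOR g5 = 0 NOR 0 = 1
g7 = g5 NOR g6 = 0 NOR 1 = 0
g8 = g3 NOR g7 = 0 NOR 0 = 1
So g7 = 0 and g8 = 1.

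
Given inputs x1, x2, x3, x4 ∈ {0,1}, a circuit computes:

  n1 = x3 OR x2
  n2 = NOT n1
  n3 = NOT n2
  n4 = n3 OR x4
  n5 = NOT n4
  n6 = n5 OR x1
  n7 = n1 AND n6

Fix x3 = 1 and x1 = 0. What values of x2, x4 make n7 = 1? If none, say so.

With x3 = 1 and x1 = 0 fixed, none of the 4 settings of x2, x4 give n7 = 1.
For example, with x2=0, x4=1:
n1 = x3 OR x2 = 1 OR 0 = 1
n2 = NOT n1 = NOT 1 = 0
n3 = NOT n2 = NOT 0 = 1
n4 = n3 OR x4 = 1 OR 1 = 1
n5 = NOT n4 = NOT 1 = 0
n6 = n5 OR x1 = 0 OR 0 = 0
n7 = n1 AND n6 = 1 AND 0 = 0
giving n7 = 0 ≠ 1.

no solution exists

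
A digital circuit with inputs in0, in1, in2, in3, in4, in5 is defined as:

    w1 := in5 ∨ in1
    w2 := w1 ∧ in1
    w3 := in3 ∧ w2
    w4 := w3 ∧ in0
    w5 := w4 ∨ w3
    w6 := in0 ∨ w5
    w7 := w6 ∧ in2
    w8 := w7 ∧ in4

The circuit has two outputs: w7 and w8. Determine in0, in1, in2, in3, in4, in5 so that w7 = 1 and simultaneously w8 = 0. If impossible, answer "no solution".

Check with in0=0, in1=1, in2=1, in3=1, in4=0, in5=1:
w1 = in5 ∨ in1 = 1 ∨ 1 = 1
w2 = w1 ∧ in1 = 1 ∧ 1 = 1
w3 = in3 ∧ w2 = 1 ∧ 1 = 1
w4 = w3 ∧ in0 = 1 ∧ 0 = 0
w5 = w4 ∨ w3 = 0 ∨ 1 = 1
w6 = in0 ∨ w5 = 0 ∨ 1 = 1
w7 = w6 ∧ in2 = 1 ∧ 1 = 1
w8 = w7 ∧ in4 = 1 ∧ 0 = 0
So w7 = 1 and w8 = 0.

in0=0, in1=1, in2=1, in3=1, in4=0, in5=1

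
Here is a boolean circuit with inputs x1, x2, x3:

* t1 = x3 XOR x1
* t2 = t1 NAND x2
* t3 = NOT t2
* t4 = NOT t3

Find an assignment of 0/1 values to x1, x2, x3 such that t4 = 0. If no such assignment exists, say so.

t4 = NOT t3 must be 0, so t3 = 1.
Check with x1=1 x2=1 x3=0:
t1 = x3 XOR x1 = 0 XOR 1 = 1
t2 = t1 NAND x2 = 1 NAND 1 = 0
t3 = NOT t2 = NOT 0 = 1
t4 = NOT t3 = NOT 1 = 0
So t4 = 0 as required.

x1=1 x2=1 x3=0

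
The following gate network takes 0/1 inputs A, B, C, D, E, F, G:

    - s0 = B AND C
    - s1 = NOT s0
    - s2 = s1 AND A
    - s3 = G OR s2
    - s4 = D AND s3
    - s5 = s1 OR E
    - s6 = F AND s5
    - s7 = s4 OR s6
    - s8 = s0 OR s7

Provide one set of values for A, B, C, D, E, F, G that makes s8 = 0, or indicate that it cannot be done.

A=0, B=0, C=0, D=0, E=1, F=0, G=1

s8 = s0 OR s7 must be 0, so both s0 = 0 and s7 = 0.
Check with A=0, B=0, C=0, D=0, E=1, F=0, G=1:
s0 = B AND C = 0 AND 0 = 0
s1 = NOT s0 = NOT 0 = 1
s2 = s1 AND A = 1 AND 0 = 0
s3 = G OR s2 = 1 OR 0 = 1
s4 = D AND s3 = 0 AND 1 = 0
s5 = s1 OR E = 1 OR 1 = 1
s6 = F AND s5 = 0 AND 1 = 0
s7 = s4 OR s6 = 0 OR 0 = 0
s8 = s0 OR s7 = 0 OR 0 = 0
So s8 = 0 as required.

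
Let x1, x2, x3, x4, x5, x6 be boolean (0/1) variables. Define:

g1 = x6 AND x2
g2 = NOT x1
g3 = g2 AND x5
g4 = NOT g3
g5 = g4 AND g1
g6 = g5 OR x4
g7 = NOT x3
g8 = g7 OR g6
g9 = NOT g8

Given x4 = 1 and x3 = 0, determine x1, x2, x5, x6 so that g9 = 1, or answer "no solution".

no solution exists

With x4 = 1 and x3 = 0 fixed, none of the 16 settings of x1, x2, x5, x6 give g9 = 1.
For example, with x1=0, x2=0, x5=1, x6=0:
g1 = x6 AND x2 = 0 AND 0 = 0
g2 = NOT x1 = NOT 0 = 1
g3 = g2 AND x5 = 1 AND 1 = 1
g4 = NOT g3 = NOT 1 = 0
g5 = g4 AND g1 = 0 AND 0 = 0
g6 = g5 OR x4 = 0 OR 1 = 1
g7 = NOT x3 = NOT 0 = 1
g8 = g7 OR g6 = 1 OR 1 = 1
g9 = NOT g8 = NOT 1 = 0
giving g9 = 0 ≠ 1.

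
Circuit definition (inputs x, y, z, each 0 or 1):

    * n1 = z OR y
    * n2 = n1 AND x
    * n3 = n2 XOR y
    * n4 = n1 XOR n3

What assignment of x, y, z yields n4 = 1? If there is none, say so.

n4 = n1 XOR n3 must be 1, so n1 and n3 differ.
Check with x=1 y=1 z=0:
n1 = z OR y = 0 OR 1 = 1
n2 = n1 AND x = 1 AND 1 = 1
n3 = n2 XOR y = 1 XOR 1 = 0
n4 = n1 XOR n3 = 1 XOR 0 = 1
So n4 = 1 as required.

x=1 y=1 z=0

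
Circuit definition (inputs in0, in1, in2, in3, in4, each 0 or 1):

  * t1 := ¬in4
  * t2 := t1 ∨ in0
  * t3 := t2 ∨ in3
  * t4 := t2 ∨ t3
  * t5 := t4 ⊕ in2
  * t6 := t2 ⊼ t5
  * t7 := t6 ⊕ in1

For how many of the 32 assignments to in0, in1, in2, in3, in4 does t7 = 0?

t7 = t6 ⊕ in1 must be 0, so t6 and in1 are equal.
Enumerating the 32 input combinations, 16 give t7 = 0 and 16 give t7 = 1.

16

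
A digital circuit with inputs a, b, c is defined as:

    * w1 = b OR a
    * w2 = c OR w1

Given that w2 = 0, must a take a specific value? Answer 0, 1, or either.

w2 = c OR w1 must be 0, so both c = 0 and w1 = 0.
w1 = b OR a must be 0, so both b = 0 and a = 0.
Every assignment with w2 = 0 has a = 0; there are 1 such assignment(s).
  a=0, b=0, c=0

0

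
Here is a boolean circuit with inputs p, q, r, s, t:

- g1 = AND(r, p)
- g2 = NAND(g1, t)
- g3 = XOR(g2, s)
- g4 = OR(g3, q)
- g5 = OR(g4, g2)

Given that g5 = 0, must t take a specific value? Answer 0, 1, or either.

1

g5 = OR(g4, g2) must be 0, so both g4 = 0 and g2 = 0.
g4 = OR(g3, q) must be 0, so both g3 = 0 and q = 0.
g2 = NAND(g1, t) must be 0, so both g1 = 1 and t = 1.
Every assignment with g5 = 0 has t = 1; there are 1 such assignment(s).
  p=1, q=0, r=1, s=0, t=1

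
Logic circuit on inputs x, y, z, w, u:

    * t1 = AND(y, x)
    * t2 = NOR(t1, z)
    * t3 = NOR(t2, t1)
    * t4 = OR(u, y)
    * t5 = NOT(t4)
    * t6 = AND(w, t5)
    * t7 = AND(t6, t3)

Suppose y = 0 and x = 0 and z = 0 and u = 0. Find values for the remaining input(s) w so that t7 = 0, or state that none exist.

Check with y = 0 and x = 0 and z = 0 and u = 0 and w=1:
t1 = AND(y, x) = AND(0, 0) = 0
t2 = NOR(t1, z) = NOR(0, 0) = 1
t3 = NOR(t2, t1) = NOR(1, 0) = 0
t4 = OR(u, y) = OR(0, 0) = 0
t5 = NOT(t4) = NOT 0 = 1
t6 = AND(w, t5) = AND(1, 1) = 1
t7 = AND(t6, t3) = AND(1, 0) = 0
So t7 = 0.

w=1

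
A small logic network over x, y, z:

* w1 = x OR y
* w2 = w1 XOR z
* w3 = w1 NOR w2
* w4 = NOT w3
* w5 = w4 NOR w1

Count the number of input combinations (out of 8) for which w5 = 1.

w5 = w4 NOR w1 must be 1, so both w4 = 0 and w1 = 0.
Satisfying assignments:
  x=0, y=0, z=0

1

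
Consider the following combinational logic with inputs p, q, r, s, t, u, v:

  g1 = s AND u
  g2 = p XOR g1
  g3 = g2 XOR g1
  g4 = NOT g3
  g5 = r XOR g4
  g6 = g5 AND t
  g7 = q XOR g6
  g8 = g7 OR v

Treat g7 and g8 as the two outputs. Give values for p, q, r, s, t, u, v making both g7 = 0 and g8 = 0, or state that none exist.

p=0, q=0, r=1, s=1, t=1, u=0, v=0

Check with p=0, q=0, r=1, s=1, t=1, u=0, v=0:
g1 = s AND u = 1 AND 0 = 0
g2 = p XOR g1 = 0 XOR 0 = 0
g3 = g2 XOR g1 = 0 XOR 0 = 0
g4 = NOT g3 = NOT 0 = 1
g5 = r XOR g4 = 1 XOR 1 = 0
g6 = g5 AND t = 0 AND 1 = 0
g7 = q XOR g6 = 0 XOR 0 = 0
g8 = g7 OR v = 0 OR 0 = 0
So g7 = 0 and g8 = 0.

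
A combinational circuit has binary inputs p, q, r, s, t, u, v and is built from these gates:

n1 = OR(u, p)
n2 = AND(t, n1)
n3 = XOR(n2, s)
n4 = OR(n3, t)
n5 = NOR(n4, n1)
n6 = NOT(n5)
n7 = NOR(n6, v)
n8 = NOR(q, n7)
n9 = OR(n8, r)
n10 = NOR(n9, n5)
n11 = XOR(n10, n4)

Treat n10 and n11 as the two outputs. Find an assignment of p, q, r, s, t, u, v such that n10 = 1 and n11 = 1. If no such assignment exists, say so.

p=0, q=1, r=0, s=0, t=0, u=1, v=1

Check with p=0, q=1, r=0, s=0, t=0, u=1, v=1:
n1 = OR(u, p) = OR(1, 0) = 1
n2 = AND(t, n1) = AND(0, 1) = 0
n3 = XOR(n2, s) = XOR(0, 0) = 0
n4 = OR(n3, t) = OR(0, 0) = 0
n5 = NOR(n4, n1) = NOR(0, 1) = 0
n6 = NOT(n5) = NOT 0 = 1
n7 = NOR(n6, v) = NOR(1, 1) = 0
n8 = NOR(q, n7) = NOR(1, 0) = 0
n9 = OR(n8, r) = OR(0, 0) = 0
n10 = NOR(n9, n5) = NOR(0, 0) = 1
n11 = XOR(n10, n4) = XOR(1, 0) = 1
So n10 = 1 and n11 = 1.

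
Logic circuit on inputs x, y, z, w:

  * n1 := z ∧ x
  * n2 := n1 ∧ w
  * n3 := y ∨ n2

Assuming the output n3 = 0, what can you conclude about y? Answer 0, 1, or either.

n3 = y ∨ n2 must be 0, so both y = 0 and n2 = 0.
n2 = n1 ∧ w must be 0, so at least one of n1, w is 0.
Every assignment with n3 = 0 has y = 0; there are 7 such assignment(s).

0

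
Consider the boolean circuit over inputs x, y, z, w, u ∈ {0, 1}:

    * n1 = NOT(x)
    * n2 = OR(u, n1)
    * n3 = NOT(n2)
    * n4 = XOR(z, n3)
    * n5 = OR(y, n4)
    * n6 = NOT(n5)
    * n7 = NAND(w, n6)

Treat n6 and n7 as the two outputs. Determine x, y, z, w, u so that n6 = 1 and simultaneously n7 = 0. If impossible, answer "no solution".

x=1, y=0, z=1, w=1, u=0

Check with x=1, y=0, z=1, w=1, u=0:
n1 = NOT(x) = NOT 1 = 0
n2 = OR(u, n1) = OR(0, 0) = 0
n3 = NOT(n2) = NOT 0 = 1
n4 = XOR(z, n3) = XOR(1, 1) = 0
n5 = OR(y, n4) = OR(0, 0) = 0
n6 = NOT(n5) = NOT 0 = 1
n7 = NAND(w, n6) = NAND(1, 1) = 0
So n6 = 1 and n7 = 0.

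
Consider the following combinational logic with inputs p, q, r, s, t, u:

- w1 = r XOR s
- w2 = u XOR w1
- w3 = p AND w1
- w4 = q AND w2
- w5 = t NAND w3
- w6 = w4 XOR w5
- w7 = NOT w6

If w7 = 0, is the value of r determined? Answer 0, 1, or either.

either

Both values of r occur among assignments with w7 = 0:
  r=0: p=0, q=0, r=0, s=0, t=0, u=0
  r=1: p=0, q=0, r=1, s=0, t=0, u=0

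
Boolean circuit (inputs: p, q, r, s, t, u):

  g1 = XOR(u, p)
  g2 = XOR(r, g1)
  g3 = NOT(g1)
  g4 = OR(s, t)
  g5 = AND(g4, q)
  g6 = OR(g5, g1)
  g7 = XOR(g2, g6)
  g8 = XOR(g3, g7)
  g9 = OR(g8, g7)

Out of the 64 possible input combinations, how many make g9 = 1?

48

g9 = OR(g8, g7) must be 1, so at least one of g8, g7 is 1.
Enumerating the 64 input combinations, 48 give g9 = 1 and 16 give g9 = 0.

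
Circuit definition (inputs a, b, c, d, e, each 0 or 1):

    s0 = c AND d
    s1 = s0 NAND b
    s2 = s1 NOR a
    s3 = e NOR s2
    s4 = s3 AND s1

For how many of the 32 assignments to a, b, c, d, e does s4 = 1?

s4 = s3 AND s1 must be 1, so both s3 = 1 and s1 = 1.
Enumerating the 32 input combinations, 14 give s4 = 1 and 18 give s4 = 0.

14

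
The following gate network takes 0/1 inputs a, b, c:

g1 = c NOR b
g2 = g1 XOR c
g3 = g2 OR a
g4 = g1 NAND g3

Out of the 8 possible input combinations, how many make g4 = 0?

g4 = g1 NAND g3 must be 0, so both g1 = 1 and g3 = 1.
g1 = c NOR b must be 1, so both c = 0 and b = 0.
Satisfying assignments:
  a=0, b=0, c=0
  a=1, b=0, c=0

2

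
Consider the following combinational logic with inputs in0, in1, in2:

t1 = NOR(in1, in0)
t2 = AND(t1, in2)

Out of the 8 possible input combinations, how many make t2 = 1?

1

t2 = AND(t1, in2) must be 1, so both t1 = 1 and in2 = 1.
Enumerating the 8 input combinations, 1 give t2 = 1 and 7 give t2 = 0.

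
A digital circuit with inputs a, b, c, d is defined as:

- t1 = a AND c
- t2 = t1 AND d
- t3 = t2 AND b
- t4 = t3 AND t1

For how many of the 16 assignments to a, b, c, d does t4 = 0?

t4 = t3 AND t1 must be 0, so at least one of t3, t1 is 0.
Enumerating the 16 input combinations, 15 give t4 = 0 and 1 give t4 = 1.

15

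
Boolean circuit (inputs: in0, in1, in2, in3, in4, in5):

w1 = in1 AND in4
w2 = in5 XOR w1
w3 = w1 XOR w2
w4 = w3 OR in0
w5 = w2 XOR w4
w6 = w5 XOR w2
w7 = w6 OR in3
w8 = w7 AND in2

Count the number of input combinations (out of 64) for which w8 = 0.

w8 = w7 AND in2 must be 0, so at least one of w7, in2 is 0.
Enumerating the 64 input combinations, 36 give w8 = 0 and 28 give w8 = 1.

36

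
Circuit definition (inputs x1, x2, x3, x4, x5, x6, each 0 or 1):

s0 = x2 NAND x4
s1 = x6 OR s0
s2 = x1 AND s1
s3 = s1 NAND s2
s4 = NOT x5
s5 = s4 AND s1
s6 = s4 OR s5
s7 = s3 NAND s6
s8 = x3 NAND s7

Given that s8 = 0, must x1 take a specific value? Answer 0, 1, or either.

Both values of x1 occur among assignments with s8 = 0:
  x1=0: x1=0, x2=0, x3=1, x4=0, x5=1, x6=0
  x1=1: x1=1, x2=0, x3=1, x4=0, x5=0, x6=0

either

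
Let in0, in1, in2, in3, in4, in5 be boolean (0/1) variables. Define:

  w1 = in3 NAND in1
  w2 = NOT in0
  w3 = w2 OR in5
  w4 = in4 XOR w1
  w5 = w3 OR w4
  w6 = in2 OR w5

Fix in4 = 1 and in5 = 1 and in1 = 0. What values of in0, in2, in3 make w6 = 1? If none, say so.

w6 = in2 OR w5 must be 1, so at least one of in2, w5 is 1.
Check with in4 = 1 and in5 = 1 and in1 = 0 and in0=1, in2=0, in3=1:
w1 = in3 NAND in1 = 1 NAND 0 = 1
w2 = NOT in0 = NOT 1 = 0
w3 = w2 OR in5 = 0 OR 1 = 1
w4 = in4 XOR w1 = 1 XOR 1 = 0
w5 = w3 OR w4 = 1 OR 0 = 1
w6 = in2 OR w5 = 0 OR 1 = 1
So w6 = 1.

in0=1, in2=0, in3=1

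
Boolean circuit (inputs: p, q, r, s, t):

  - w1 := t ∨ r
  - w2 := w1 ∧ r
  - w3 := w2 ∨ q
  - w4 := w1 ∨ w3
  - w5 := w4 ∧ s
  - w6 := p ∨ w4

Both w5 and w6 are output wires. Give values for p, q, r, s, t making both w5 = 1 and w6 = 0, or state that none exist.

no solution exists

Across all 32 input combinations, none give both w5 = 1 and w6 = 0.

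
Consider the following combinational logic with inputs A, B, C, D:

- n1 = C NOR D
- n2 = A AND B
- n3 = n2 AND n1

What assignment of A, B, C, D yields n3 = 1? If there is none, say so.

A=1 B=1 C=0 D=0

Check with A=1 B=1 C=0 D=0:
n1 = C NOR D = 0 NOR 0 = 1
n2 = A AND B = 1 AND 1 = 1
n3 = n2 AND n1 = 1 AND 1 = 1
So n3 = 1 as required.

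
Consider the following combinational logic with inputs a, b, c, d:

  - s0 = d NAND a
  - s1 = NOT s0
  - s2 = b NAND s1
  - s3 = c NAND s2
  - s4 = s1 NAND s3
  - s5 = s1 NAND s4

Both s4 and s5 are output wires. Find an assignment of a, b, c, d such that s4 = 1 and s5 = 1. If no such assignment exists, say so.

a=0, b=1, c=1, d=1

Check with a=0, b=1, c=1, d=1:
s0 = d NAND a = 1 NAND 0 = 1
s1 = NOT s0 = NOT 1 = 0
s2 = b NAND s1 = 1 NAND 0 = 1
s3 = c NAND s2 = 1 NAND 1 = 0
s4 = s1 NAND s3 = 0 NAND 0 = 1
s5 = s1 NAND s4 = 0 NAND 1 = 1
So s4 = 1 and s5 = 1.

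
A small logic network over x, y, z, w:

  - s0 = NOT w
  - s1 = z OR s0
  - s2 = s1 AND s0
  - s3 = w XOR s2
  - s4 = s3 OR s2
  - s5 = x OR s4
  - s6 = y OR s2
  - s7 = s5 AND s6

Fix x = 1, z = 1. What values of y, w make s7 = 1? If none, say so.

y=1 w=0

s7 = s5 AND s6 must be 1, so both s5 = 1 and s6 = 1.
s5 = x OR s4 must be 1, so at least one of x, s4 is 1.
Check with x = 1, z = 1 and y=1, w=0:
s0 = NOT w = NOT 0 = 1
s1 = z OR s0 = 1 OR 1 = 1
s2 = s1 AND s0 = 1 AND 1 = 1
s3 = w XOR s2 = 0 XOR 1 = 1
s4 = s3 OR s2 = 1 OR 1 = 1
s5 = x OR s4 = 1 OR 1 = 1
s6 = y OR s2 = 1 OR 1 = 1
s7 = s5 AND s6 = 1 AND 1 = 1
So s7 = 1.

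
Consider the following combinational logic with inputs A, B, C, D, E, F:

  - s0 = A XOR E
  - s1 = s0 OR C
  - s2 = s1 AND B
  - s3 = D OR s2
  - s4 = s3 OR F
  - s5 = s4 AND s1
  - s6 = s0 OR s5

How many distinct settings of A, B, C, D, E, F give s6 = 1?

s6 = s0 OR s5 must be 1, so at least one of s0, s5 is 1.
Enumerating the 64 input combinations, 46 give s6 = 1 and 18 give s6 = 0.

46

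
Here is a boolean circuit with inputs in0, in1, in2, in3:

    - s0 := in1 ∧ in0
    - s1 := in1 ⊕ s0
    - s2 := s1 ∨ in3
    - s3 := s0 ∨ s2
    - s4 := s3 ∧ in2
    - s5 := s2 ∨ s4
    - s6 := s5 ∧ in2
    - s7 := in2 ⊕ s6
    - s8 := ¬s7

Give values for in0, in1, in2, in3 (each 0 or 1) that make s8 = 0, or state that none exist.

in0=1 in1=0 in2=1 in3=0

s8 = ¬s7 must be 0, so s7 = 1.
Check with in0=1 in1=0 in2=1 in3=0:
s0 = in1 ∧ in0 = 0 ∧ 1 = 0
s1 = in1 ⊕ s0 = 0 ⊕ 0 = 0
s2 = s1 ∨ in3 = 0 ∨ 0 = 0
s3 = s0 ∨ s2 = 0 ∨ 0 = 0
s4 = s3 ∧ in2 = 0 ∧ 1 = 0
s5 = s2 ∨ s4 = 0 ∨ 0 = 0
s6 = s5 ∧ in2 = 0 ∧ 1 = 0
s7 = in2 ⊕ s6 = 1 ⊕ 0 = 1
s8 = ¬s7 = ¬1 = 0
So s8 = 0 as required.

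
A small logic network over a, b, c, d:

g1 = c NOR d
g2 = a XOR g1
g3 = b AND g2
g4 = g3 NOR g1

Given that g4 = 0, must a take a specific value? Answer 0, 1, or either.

Both values of a occur among assignments with g4 = 0:
  a=0: a=0, b=0, c=0, d=0
  a=1: a=1, b=0, c=0, d=0

either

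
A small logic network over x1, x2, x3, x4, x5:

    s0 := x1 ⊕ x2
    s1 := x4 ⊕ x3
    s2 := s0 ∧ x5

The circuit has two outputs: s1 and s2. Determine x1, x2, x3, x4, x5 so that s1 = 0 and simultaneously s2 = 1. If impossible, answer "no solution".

Check with x1=1, x2=0, x3=1, x4=1, x5=1:
s0 = x1 ⊕ x2 = 1 ⊕ 0 = 1
s1 = x4 ⊕ x3 = 1 ⊕ 1 = 0
s2 = s0 ∧ x5 = 1 ∧ 1 = 1
So s1 = 0 and s2 = 1.

x1=1, x2=0, x3=1, x4=1, x5=1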